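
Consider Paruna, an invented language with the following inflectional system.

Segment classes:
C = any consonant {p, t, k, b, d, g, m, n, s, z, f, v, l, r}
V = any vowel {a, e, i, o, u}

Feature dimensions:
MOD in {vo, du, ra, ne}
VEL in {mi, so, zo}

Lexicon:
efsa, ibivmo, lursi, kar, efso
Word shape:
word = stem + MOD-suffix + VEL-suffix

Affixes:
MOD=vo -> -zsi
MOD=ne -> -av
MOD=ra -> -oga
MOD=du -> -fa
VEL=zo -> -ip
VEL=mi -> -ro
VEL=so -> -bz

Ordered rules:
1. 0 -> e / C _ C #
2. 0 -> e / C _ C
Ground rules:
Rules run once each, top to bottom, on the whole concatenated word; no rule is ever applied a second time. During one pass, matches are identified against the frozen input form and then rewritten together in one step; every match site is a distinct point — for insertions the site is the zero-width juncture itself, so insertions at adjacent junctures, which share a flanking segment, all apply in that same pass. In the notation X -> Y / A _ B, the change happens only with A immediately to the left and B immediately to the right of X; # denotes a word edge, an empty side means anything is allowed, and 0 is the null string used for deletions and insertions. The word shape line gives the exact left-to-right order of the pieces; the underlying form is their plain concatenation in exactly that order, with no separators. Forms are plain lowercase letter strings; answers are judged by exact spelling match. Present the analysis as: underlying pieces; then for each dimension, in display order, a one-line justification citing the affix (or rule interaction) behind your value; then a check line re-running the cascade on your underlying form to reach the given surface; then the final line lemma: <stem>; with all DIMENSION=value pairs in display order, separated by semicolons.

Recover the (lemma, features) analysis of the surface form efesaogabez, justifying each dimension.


underlying: efsa-oga-bz
MOD=ra - signalled by the affix -oga
VEL=so - signalled by the affix -bz
check: efsaogabz -> efsaogabez -> efesaogabez
lemma: efsa; MOD=ra; VEL=so


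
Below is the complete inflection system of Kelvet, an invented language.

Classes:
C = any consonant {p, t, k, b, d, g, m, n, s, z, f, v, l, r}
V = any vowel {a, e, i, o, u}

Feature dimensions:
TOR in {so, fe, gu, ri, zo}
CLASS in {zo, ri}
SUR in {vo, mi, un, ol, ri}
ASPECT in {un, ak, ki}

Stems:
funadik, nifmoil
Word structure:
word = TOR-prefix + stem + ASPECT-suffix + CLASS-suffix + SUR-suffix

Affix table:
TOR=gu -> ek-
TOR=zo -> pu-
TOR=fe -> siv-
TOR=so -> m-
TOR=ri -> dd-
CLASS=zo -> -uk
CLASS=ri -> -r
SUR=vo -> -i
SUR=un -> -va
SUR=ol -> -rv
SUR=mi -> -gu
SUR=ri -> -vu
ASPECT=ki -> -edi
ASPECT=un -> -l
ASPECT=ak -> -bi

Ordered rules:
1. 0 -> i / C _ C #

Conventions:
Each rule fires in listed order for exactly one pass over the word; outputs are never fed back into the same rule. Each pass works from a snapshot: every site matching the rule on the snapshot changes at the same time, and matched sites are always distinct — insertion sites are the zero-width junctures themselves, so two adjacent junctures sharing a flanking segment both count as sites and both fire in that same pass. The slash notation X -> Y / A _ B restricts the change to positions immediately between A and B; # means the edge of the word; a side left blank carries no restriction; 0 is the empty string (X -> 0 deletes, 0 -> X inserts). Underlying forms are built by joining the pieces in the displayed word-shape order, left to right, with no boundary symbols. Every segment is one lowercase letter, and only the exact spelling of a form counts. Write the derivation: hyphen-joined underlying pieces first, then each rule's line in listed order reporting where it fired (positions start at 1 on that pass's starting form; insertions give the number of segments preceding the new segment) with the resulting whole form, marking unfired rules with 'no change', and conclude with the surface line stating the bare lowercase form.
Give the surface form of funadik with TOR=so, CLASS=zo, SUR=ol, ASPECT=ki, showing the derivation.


underlying: m-funadik-edi-uk-rv
1. 0 -> i / C _ C #: inserts after position(s) 14: mfunadikediukriv
surface: mfunadikediukriv


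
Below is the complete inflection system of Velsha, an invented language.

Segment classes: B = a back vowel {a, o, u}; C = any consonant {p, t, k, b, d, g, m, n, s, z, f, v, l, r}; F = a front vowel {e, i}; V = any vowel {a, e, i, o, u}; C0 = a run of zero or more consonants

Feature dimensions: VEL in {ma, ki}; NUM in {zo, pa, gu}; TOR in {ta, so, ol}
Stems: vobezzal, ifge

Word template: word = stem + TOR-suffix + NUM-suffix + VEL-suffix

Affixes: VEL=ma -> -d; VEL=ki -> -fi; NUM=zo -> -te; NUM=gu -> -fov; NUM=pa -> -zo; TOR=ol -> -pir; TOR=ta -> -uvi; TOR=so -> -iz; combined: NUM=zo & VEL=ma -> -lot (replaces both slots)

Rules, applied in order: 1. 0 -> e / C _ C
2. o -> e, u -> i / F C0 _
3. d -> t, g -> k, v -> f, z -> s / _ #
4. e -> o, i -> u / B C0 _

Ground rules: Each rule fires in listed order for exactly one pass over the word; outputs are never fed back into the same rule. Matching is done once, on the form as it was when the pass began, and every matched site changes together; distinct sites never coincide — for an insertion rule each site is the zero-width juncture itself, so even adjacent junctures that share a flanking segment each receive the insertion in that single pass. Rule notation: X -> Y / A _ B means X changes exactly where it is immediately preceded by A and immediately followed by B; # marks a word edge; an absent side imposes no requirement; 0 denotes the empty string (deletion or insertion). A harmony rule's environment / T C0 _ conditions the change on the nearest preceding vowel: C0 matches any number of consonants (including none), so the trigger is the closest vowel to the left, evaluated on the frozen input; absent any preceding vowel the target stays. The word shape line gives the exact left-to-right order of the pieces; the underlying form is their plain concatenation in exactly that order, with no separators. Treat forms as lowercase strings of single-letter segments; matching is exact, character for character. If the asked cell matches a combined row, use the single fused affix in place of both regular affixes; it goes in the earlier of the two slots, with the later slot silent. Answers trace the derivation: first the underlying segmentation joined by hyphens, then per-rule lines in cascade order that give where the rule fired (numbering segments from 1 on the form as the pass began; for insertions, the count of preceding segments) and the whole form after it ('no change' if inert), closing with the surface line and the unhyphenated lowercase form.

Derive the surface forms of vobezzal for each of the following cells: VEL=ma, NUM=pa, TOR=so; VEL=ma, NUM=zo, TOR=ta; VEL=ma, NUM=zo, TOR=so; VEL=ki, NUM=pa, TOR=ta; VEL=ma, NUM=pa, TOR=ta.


cell VEL=ma, NUM=pa, TOR=so:
underlying: vobezzal-iz-zo-d
1. 0 -> e / C _ C: inserts after position(s) 5, 10: vobezezalizezod
2. o -> e, u -> i / F C0 _: fires at position(s) 14: vobezezalizezed
3. d -> t, g -> k, v -> f, z -> s / _ #: fires at position(s) 15: vobezezalizezet
4. e -> o, i -> u / B C0 _: fires at position(s) 4, 10: vobozezaluzezet
surface: vobozezaluzezet

cell VEL=ma, NUM=zo, TOR=ta:
underlying: vobezzal-uvi-lot
1. 0 -> e / C _ C: inserts after position(s) 5: vobezezaluvilot
2. o -> e, u -> i / F C0 _: fires at position(s) 14: vobezezaluvilet
3. d -> t, g -> k, v -> f, z -> s / _ #: no change
4. e -> o, i -> u / B C0 _: fires at position(s) 4, 12: vobozezaluvulet
surface: vobozezaluvulet

cell VEL=ma, NUM=zo, TOR=so:
underlying: vobezzal-iz-lot
1. 0 -> e / C _ C: inserts after position(s) 5, 10: vobezezalizelot
2. o -> e, u -> i / F C0 _: fires at position(s) 14: vobezezalizelet
3. d -> t, g -> k, v -> f, z -> s / _ #: no change
4. e -> o, i -> u / B C0 _: fires at position(s) 4, 10: vobozezaluzelet
surface: vobozezaluzelet

cell VEL=ki, NUM=pa, TOR=ta:
underlying: vobezzal-uvi-zo-fi
1. 0 -> e / C _ C: inserts after position(s) 5: vobezezaluvizofi
2. o -> e, u -> i / F C0 _: fires at position(s) 14: vobezezaluvizefi
3. d -> t, g -> k, v -> f, z -> s / _ #: no change
4. e -> o, i -> u / B C0 _: fires at position(s) 4, 12: vobozezaluvuzefi
surface: vobozezaluvuzefi

cell VEL=ma, NUM=pa, TOR=ta:
underlying: vobezzal-uvi-zo-d
1. 0 -> e / C _ C: inserts after position(s) 5: vobezezaluvizod
2. o -> e, u -> i / F C0 _: fires at position(s) 14: vobezezaluvized
3. d -> t, g -> k, v -> f, z -> s / _ #: fires at position(s) 15: vobezezaluvizet
4. e -> o, i -> u / B C0 _: fires at position(s) 4, 12: vobozezaluvuzet
surface: vobozezaluvuzet


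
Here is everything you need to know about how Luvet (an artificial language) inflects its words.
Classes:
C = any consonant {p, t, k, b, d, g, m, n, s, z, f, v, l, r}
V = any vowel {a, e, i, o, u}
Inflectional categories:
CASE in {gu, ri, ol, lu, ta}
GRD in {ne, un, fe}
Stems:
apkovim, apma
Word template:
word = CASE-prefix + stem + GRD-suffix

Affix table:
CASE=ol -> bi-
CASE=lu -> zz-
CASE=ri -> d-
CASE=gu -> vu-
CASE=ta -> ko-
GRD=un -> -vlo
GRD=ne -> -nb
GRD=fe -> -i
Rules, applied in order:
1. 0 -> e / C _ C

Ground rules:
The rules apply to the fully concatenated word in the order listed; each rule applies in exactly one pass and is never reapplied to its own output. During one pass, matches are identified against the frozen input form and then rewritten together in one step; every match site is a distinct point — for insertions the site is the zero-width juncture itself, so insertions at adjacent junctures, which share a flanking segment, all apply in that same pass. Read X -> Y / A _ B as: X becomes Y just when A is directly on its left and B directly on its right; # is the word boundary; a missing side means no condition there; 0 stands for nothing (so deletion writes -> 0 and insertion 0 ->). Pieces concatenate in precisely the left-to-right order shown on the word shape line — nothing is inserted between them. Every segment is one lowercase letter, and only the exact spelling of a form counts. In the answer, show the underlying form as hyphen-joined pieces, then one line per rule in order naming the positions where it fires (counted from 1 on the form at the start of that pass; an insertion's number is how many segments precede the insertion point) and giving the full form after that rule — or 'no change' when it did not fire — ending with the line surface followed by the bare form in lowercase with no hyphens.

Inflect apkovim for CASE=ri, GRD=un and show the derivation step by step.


underlying: d-apkovim-vlo
1. 0 -> e / C _ C: inserts after position(s) 3, 8, 9: dapekovimevelo
surface: dapekovimevelo


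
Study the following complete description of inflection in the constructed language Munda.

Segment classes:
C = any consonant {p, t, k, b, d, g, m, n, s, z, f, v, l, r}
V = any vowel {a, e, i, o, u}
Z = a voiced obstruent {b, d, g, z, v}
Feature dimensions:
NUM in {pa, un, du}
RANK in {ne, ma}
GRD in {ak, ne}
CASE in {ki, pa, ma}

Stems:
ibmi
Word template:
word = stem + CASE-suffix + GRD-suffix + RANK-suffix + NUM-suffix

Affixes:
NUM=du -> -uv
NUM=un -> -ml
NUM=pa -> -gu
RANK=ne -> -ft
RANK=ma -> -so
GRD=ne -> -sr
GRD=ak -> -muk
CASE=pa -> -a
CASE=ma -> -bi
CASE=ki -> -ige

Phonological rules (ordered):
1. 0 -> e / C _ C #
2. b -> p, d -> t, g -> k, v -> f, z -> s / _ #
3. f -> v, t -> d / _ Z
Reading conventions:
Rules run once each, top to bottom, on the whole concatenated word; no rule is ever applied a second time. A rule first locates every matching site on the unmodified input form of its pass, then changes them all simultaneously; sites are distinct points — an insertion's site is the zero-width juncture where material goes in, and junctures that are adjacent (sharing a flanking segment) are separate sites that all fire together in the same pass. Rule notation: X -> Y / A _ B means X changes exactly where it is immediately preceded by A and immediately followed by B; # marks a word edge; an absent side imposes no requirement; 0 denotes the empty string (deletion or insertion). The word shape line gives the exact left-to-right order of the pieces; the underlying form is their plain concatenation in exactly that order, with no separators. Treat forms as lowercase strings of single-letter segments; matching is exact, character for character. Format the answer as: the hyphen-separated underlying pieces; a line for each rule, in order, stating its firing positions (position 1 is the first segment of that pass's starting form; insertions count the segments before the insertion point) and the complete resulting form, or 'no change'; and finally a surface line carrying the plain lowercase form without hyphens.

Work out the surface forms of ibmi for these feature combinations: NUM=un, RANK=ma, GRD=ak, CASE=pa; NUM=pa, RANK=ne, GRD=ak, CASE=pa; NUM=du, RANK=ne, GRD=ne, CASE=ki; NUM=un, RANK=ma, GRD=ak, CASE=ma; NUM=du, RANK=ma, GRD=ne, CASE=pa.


cell NUM=un, RANK=ma, GRD=ak, CASE=pa:
underlying: ibmi-a-muk-so-ml
1. 0 -> e / C _ C #: inserts after position(s) 11: ibmiamuksomel
2. b -> p, d -> t, g -> k, v -> f, z -> s / _ #: no change
3. f -> v, t -> d / _ Z: no change
surface: ibmiamuksomel

cell NUM=pa, RANK=ne, GRD=ak, CASE=pa:
underlying: ibmi-a-muk-ft-gu
1. 0 -> e / C _ C #: no change
2. b -> p, d -> t, g -> k, v -> f, z -> s / _ #: no change
3. f -> v, t -> d / _ Z: fires at position(s) 10: ibmiamukfdgu
surface: ibmiamukfdgu

cell NUM=du, RANK=ne, GRD=ne, CASE=ki:
underlying: ibmi-ige-sr-ft-uv
1. 0 -> e / C _ C #: no change
2. b -> p, d -> t, g -> k, v -> f, z -> s / _ #: fires at position(s) 13: ibmiigesrftuf
3. f -> v, t -> d / _ Z: no change
surface: ibmiigesrftuf

cell NUM=un, RANK=ma, GRD=ak, CASE=ma:
underlying: ibmi-bi-muk-so-ml
1. 0 -> e / C _ C #: inserts after position(s) 12: ibmibimuksomel
2. b -> p, d -> t, g -> k, v -> f, z -> s / _ #: no change
3. f -> v, t -> d / _ Z: no change
surface: ibmibimuksomel

cell NUM=du, RANK=ma, GRD=ne, CASE=pa:
underlying: ibmi-a-sr-so-uv
1. 0 -> e / C _ C #: no change
2. b -> p, d -> t, g -> k, v -> f, z -> s / _ #: fires at position(s) 11: ibmiasrsouf
3. f -> v, t -> d / _ Z: no change
surface: ibmiasrsouf


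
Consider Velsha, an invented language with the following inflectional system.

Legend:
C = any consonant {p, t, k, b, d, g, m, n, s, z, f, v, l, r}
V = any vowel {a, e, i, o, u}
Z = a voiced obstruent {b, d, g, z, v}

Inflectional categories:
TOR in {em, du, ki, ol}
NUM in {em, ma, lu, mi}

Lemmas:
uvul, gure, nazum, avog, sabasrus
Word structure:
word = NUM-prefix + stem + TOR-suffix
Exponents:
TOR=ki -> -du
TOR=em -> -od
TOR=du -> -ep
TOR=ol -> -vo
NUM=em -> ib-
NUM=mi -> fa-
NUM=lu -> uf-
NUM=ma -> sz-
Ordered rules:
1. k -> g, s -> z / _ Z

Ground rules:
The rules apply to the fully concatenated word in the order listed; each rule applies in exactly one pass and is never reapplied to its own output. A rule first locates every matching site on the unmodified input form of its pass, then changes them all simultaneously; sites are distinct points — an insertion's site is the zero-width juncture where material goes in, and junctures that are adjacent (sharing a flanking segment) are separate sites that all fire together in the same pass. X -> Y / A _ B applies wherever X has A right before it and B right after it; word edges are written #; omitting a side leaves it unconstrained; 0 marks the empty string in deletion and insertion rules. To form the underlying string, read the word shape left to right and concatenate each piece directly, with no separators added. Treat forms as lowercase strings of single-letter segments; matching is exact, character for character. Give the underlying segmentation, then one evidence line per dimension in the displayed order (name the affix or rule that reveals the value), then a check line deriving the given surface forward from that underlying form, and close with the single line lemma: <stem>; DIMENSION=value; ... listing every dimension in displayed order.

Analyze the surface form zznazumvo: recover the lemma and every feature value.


underlying: sz-nazum-vo
TOR=ol - signalled by the affix -vo
NUM=ma - signalled by the affix sz-
check: sznazumvo -> zznazumvo
lemma: nazum; TOR=ol; NUM=ma


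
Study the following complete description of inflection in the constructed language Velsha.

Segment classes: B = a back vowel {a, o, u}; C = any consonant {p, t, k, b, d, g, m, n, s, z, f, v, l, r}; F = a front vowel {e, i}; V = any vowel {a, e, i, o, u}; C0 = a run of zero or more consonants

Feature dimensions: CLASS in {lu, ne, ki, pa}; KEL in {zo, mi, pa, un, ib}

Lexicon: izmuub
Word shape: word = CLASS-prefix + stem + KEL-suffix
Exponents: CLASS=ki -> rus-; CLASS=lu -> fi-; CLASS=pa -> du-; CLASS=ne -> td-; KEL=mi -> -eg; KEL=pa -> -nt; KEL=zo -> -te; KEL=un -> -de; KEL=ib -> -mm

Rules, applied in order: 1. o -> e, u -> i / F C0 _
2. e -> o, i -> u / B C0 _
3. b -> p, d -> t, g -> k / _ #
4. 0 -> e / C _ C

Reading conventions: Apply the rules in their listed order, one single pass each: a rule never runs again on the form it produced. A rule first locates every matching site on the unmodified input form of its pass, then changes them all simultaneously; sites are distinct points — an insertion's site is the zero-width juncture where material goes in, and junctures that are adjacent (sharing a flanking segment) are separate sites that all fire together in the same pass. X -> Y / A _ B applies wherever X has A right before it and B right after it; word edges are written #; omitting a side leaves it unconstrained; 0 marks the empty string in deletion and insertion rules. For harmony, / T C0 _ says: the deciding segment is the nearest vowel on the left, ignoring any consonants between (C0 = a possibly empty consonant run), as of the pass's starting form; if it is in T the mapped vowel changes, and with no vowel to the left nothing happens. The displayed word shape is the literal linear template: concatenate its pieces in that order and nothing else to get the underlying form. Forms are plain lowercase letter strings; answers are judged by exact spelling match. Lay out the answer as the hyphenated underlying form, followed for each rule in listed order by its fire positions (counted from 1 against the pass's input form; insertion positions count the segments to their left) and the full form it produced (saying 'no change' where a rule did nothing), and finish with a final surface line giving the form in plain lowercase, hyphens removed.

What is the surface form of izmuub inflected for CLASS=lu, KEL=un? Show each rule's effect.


underlying: fi-izmuub-de
1. o -> e, u -> i / F C0 _: fires at position(s) 6: fiizmiubde
2. e -> o, i -> u / B C0 _: fires at position(s) 10: fiizmiubdo
3. b -> p, d -> t, g -> k / _ #: no change
4. 0 -> e / C _ C: inserts after position(s) 4, 8: fiizemiubedo
surface: fiizemiubedo


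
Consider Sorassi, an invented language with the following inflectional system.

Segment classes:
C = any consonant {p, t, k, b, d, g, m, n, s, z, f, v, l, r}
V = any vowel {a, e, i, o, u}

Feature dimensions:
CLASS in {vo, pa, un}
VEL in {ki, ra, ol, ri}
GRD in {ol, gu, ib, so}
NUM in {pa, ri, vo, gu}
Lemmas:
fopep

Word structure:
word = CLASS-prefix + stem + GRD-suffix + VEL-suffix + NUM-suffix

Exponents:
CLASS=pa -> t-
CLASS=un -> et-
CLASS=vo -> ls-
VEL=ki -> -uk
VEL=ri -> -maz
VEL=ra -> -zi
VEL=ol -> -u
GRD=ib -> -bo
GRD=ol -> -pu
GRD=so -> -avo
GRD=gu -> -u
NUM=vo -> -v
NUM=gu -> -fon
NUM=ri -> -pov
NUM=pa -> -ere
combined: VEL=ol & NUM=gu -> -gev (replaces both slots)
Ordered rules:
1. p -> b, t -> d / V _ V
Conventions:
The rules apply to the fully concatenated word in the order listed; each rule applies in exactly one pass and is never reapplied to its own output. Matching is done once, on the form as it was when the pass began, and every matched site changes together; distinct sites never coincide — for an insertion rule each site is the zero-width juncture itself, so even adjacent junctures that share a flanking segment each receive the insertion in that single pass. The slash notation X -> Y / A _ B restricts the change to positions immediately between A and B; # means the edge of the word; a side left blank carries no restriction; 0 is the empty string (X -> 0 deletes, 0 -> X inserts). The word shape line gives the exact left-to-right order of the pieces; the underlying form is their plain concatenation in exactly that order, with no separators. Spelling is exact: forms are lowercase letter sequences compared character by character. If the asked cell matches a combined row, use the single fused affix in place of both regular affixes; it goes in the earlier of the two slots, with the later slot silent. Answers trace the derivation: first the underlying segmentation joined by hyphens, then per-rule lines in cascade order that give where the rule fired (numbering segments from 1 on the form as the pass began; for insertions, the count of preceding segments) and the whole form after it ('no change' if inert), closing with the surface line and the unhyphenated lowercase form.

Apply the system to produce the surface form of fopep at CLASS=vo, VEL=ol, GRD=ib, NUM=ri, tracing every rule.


underlying: ls-fopep-bo-u-pov
1. p -> b, t -> d / V _ V: fires at position(s) 5, 11: lsfobepboubov
surface: lsfobepboubov


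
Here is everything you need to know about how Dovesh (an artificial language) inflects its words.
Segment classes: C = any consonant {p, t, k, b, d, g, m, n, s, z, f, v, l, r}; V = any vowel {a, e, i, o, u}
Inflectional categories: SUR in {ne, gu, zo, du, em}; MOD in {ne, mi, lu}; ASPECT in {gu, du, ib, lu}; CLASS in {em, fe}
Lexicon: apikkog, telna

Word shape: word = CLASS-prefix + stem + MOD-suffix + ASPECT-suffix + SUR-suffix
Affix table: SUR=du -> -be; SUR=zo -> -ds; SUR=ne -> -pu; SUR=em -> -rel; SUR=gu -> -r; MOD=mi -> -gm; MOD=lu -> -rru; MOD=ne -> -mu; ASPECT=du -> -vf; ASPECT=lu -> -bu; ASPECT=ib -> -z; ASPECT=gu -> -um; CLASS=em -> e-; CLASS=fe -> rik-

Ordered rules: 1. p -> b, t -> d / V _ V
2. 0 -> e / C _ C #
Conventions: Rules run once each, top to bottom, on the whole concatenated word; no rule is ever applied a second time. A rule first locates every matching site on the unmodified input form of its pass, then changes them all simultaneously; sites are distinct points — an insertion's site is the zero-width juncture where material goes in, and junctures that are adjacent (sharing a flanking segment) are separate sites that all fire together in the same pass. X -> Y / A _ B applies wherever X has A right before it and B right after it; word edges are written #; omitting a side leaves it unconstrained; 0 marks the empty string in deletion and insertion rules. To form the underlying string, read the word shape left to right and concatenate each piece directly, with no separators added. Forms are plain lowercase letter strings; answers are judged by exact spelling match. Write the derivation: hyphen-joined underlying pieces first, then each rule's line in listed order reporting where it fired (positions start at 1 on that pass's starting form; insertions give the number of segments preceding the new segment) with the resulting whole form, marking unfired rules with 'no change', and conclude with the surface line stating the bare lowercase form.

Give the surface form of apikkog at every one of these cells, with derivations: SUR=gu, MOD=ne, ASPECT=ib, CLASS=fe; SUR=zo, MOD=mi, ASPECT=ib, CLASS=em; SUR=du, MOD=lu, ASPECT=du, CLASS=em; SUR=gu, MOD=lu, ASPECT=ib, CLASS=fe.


cell SUR=gu, MOD=ne, ASPECT=ib, CLASS=fe:
underlying: rik-apikkog-mu-z-r
1. p -> b, t -> d / V _ V: fires at position(s) 5: rikabikkogmuzr
2. 0 -> e / C _ C #: inserts after position(s) 13: rikabikkogmuzer
surface: rikabikkogmuzer

cell SUR=zo, MOD=mi, ASPECT=ib, CLASS=em:
underlying: e-apikkog-gm-z-ds
1. p -> b, t -> d / V _ V: fires at position(s) 3: eabikkoggmzds
2. 0 -> e / C _ C #: inserts after position(s) 12: eabikkoggmzdes
surface: eabikkoggmzdes

cell SUR=du, MOD=lu, ASPECT=du, CLASS=em:
underlying: e-apikkog-rru-vf-be
1. p -> b, t -> d / V _ V: fires at position(s) 3: eabikkogrruvfbe
2. 0 -> e / C _ C #: no change
surface: eabikkogrruvfbe

cell SUR=gu, MOD=lu, ASPECT=ib, CLASS=fe:
underlying: rik-apikkog-rru-z-r
1. p -> b, t -> d / V _ V: fires at position(s) 5: rikabikkogrruzr
2. 0 -> e / C _ C #: inserts after position(s) 14: rikabikkogrruzer
surface: rikabikkogrruzer


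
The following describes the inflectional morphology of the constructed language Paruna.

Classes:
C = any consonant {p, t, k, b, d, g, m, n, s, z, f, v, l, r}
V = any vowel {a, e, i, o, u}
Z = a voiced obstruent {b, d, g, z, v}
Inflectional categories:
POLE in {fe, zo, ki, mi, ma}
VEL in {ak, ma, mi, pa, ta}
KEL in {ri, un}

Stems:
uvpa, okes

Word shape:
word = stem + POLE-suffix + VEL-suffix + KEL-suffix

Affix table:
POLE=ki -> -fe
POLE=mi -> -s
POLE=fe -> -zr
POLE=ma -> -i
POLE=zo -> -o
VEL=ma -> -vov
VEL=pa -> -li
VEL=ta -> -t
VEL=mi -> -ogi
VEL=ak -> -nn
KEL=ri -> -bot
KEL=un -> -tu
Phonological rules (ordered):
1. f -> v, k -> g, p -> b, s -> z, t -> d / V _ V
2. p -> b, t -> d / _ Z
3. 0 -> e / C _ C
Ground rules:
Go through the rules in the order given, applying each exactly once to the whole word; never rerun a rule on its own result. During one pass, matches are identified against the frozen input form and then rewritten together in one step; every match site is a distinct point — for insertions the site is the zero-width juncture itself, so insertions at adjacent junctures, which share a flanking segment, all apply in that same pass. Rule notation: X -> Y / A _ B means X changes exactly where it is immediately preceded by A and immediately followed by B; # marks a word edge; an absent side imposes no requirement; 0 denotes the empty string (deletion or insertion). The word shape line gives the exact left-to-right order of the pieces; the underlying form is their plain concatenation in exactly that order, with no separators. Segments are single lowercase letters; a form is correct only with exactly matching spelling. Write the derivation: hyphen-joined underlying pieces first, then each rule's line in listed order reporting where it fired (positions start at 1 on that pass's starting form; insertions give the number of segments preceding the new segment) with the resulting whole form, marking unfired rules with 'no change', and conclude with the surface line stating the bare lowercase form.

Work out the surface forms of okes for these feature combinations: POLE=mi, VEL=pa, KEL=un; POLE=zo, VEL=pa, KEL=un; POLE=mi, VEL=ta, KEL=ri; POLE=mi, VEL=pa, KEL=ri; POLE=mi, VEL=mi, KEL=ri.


cell POLE=mi, VEL=pa, KEL=un:
underlying: okes-s-li-tu
1. f -> v, k -> g, p -> b, s -> z, t -> d / V _ V: fires at position(s) 2, 8: ogesslidu
2. p -> b, t -> d / _ Z: no change
3. 0 -> e / C _ C: inserts after position(s) 4, 5: ogeseselidu
surface: ogeseselidu

cell POLE=zo, VEL=pa, KEL=un:
underlying: okes-o-li-tu
1. f -> v, k -> g, p -> b, s -> z, t -> d / V _ V: fires at position(s) 2, 4, 8: ogezolidu
2. p -> b, t -> d / _ Z: no change
3. 0 -> e / C _ C: no change
surface: ogezolidu

cell POLE=mi, VEL=ta, KEL=ri:
underlying: okes-s-t-bot
1. f -> v, k -> g, p -> b, s -> z, t -> d / V _ V: fires at position(s) 2: ogesstbot
2. p -> b, t -> d / _ Z: fires at position(s) 6: ogessdbot
3. 0 -> e / C _ C: inserts after position(s) 4, 5, 6: ogesesedebot
surface: ogesesedebot

cell POLE=mi, VEL=pa, KEL=ri:
underlying: okes-s-li-bot
1. f -> v, k -> g, p -> b, s -> z, t -> d / V _ V: fires at position(s) 2: ogesslibot
2. p -> b, t -> d / _ Z: no change
3. 0 -> e / C _ C: inserts after position(s) 4, 5: ogeseselibot
surface: ogeseselibot

cell POLE=mi, VEL=mi, KEL=ri:
underlying: okes-s-ogi-bot
1. f -> v, k -> g, p -> b, s -> z, t -> d / V _ V: fires at position(s) 2: ogessogibot
2. p -> b, t -> d / _ Z: no change
3. 0 -> e / C _ C: inserts after position(s) 4: ogesesogibot
surface: ogesesogibot


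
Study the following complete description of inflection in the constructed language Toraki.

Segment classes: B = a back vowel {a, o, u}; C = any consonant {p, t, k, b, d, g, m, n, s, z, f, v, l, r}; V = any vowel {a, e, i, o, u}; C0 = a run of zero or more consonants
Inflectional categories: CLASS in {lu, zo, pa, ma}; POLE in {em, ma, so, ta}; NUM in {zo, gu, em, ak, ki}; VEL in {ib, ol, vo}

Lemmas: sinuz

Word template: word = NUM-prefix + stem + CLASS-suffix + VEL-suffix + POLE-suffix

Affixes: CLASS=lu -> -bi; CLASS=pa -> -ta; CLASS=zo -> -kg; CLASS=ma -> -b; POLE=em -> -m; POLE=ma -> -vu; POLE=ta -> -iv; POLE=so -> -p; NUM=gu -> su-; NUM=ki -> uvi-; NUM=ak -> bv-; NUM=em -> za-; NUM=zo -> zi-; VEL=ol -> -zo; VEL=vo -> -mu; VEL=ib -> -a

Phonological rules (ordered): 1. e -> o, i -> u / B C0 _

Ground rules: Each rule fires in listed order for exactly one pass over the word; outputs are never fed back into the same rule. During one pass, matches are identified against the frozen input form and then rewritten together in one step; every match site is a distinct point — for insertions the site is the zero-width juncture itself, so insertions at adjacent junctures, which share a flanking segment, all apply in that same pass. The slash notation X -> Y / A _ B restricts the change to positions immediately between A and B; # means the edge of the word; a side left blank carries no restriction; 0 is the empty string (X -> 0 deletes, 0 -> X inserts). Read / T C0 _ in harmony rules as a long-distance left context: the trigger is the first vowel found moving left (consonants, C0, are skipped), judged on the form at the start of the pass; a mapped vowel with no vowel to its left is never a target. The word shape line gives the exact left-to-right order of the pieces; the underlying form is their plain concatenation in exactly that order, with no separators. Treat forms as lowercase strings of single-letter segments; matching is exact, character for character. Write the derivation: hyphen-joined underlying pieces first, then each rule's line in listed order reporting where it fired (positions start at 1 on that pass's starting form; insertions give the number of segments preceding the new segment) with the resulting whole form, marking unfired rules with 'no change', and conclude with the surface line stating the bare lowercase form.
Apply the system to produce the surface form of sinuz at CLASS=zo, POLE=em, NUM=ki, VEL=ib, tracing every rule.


underlying: uvi-sinuz-kg-a-m
1. e -> o, i -> u / B C0 _: fires at position(s) 3: uvusinuzkgam
surface: uvusinuzkgam


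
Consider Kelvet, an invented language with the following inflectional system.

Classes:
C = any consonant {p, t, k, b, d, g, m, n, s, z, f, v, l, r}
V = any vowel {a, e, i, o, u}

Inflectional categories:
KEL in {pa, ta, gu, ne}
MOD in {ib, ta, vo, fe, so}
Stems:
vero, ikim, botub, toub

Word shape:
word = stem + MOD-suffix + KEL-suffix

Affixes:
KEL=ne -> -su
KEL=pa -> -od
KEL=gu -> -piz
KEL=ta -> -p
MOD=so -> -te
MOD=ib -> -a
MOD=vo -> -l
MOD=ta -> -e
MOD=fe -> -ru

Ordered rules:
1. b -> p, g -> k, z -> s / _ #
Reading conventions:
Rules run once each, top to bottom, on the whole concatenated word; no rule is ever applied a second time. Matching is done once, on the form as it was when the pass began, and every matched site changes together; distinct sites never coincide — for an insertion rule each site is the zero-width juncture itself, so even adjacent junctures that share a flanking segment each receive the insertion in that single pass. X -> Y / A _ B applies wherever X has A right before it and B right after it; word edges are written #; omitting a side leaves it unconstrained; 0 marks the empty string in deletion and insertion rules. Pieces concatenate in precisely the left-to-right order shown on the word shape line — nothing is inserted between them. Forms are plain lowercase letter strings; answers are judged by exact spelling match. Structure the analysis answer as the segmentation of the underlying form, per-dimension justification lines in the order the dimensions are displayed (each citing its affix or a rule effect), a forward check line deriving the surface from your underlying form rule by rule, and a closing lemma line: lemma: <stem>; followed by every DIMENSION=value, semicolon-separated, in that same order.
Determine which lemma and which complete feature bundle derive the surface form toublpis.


underlying: toub-l-piz
KEL=gu - signalled by the affix -piz
MOD=vo - signalled by the affix -l
check: toublpiz -> toublpis
lemma: toub; KEL=gu; MOD=vo


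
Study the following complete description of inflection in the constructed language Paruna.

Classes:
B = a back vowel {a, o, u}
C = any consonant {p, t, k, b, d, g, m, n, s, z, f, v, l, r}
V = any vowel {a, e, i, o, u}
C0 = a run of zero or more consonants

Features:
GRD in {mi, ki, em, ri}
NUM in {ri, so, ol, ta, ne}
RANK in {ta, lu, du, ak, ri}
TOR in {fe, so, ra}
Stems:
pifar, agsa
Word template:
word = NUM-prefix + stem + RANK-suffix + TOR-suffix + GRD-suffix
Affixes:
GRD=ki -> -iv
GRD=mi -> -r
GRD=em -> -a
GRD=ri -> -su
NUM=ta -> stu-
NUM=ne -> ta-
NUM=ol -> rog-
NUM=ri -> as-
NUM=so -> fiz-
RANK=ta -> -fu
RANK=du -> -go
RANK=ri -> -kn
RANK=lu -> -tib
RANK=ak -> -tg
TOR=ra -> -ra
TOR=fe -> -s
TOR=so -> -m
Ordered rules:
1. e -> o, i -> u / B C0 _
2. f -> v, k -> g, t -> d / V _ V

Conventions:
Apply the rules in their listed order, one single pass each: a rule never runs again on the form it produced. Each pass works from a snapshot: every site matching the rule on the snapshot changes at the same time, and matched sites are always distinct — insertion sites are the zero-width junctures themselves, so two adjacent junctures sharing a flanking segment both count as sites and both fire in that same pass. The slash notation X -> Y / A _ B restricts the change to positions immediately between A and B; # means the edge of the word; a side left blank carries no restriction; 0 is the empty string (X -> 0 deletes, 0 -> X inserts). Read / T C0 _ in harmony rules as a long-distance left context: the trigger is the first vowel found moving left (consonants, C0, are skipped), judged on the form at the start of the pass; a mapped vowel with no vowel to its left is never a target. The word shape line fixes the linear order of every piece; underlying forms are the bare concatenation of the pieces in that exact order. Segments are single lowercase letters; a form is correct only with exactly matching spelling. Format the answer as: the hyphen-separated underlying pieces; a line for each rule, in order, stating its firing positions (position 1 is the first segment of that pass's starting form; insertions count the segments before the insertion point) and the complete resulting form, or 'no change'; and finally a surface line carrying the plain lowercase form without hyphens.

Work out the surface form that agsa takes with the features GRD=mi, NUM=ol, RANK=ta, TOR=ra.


underlying: rog-agsa-fu-ra-r
1. e -> o, i -> u / B C0 _: no change
2. f -> v, k -> g, t -> d / V _ V: fires at position(s) 8: rogagsavurar
surface: rogagsavurar


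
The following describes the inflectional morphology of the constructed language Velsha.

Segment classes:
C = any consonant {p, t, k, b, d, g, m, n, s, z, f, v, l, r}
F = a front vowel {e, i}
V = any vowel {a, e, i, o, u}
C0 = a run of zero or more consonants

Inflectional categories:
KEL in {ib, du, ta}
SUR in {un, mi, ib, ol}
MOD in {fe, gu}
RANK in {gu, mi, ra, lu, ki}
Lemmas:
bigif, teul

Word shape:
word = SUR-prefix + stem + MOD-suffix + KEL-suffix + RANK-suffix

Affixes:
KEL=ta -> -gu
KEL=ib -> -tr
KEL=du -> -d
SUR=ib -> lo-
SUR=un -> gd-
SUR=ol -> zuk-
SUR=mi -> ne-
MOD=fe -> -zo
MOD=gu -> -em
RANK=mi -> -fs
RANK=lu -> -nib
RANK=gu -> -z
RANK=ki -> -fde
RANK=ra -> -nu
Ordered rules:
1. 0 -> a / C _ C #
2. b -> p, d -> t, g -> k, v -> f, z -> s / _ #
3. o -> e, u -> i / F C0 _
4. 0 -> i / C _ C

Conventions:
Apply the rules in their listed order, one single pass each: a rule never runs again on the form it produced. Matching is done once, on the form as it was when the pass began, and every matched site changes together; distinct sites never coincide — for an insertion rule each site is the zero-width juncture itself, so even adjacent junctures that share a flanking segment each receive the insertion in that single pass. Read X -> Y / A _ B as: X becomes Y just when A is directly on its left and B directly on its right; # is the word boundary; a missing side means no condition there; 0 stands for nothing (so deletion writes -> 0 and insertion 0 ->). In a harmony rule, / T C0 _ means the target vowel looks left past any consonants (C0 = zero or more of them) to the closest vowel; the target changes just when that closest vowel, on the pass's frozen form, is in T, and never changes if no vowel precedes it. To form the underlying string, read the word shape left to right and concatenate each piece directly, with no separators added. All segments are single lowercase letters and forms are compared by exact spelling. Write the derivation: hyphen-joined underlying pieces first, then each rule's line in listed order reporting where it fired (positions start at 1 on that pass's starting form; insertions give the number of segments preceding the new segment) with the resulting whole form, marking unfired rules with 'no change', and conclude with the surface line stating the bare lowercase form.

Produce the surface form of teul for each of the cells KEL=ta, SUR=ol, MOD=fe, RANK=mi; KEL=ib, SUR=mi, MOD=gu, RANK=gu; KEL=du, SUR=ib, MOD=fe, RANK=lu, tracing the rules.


cell KEL=ta, SUR=ol, MOD=fe, RANK=mi:
underlying: zuk-teul-zo-gu-fs
1. 0 -> a / C _ C #: inserts after position(s) 12: zukteulzogufas
2. b -> p, d -> t, g -> k, v -> f, z -> s / _ #: no change
3. o -> e, u -> i / F C0 _: fires at position(s) 6: zukteilzogufas
4. 0 -> i / C _ C: inserts after position(s) 3, 7: zukiteilizogufas
surface: zukiteilizogufas

cell KEL=ib, SUR=mi, MOD=gu, RANK=gu:
underlying: ne-teul-em-tr-z
1. 0 -> a / C _ C #: inserts after position(s) 10: neteulemtraz
2. b -> p, d -> t, g -> k, v -> f, z -> s / _ #: fires at position(s) 12: neteulemtras
3. o -> e, u -> i / F C0 _: fires at position(s) 5: neteilemtras
4. 0 -> i / C _ C: inserts after position(s) 8, 9: neteilemitiras
surface: neteilemitiras

cell KEL=du, SUR=ib, MOD=fe, RANK=lu:
underlying: lo-teul-zo-d-nib
1. 0 -> a / C _ C #: no change
2. b -> p, d -> t, g -> k, v -> f, z -> s / _ #: fires at position(s) 12: loteulzodnip
3. o -> e, u -> i / F C0 _: fires at position(s) 5: loteilzodnip
4. 0 -> i / C _ C: inserts after position(s) 6, 9: loteilizodinip
surface: loteilizodinip


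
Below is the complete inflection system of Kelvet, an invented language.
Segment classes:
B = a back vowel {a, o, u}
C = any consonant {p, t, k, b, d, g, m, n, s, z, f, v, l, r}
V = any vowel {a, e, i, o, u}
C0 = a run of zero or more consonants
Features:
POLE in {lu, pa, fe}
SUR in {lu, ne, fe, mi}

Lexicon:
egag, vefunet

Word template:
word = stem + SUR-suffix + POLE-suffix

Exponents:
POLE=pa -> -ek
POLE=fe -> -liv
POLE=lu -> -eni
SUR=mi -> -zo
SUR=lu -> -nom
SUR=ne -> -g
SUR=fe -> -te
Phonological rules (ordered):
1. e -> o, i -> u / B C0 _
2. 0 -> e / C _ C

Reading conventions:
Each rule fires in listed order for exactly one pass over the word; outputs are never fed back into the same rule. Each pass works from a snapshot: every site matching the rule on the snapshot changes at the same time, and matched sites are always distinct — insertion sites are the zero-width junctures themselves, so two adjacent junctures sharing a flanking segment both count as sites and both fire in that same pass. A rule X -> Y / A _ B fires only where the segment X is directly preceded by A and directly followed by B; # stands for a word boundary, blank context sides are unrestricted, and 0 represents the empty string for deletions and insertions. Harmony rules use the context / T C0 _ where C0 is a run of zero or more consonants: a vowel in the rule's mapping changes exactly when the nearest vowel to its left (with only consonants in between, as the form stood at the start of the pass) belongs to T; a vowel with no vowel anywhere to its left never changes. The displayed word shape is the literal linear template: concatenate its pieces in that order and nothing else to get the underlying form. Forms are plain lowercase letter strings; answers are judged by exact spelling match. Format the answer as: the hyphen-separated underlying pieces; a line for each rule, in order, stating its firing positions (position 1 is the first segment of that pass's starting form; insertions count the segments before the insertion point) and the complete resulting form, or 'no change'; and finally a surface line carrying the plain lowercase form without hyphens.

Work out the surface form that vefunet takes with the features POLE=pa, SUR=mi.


underlying: vefunet-zo-ek
1. e -> o, i -> u / B C0 _: fires at position(s) 6, 10: vefunotzook
2. 0 -> e / C _ C: inserts after position(s) 7: vefunotezook
surface: vefunotezook
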